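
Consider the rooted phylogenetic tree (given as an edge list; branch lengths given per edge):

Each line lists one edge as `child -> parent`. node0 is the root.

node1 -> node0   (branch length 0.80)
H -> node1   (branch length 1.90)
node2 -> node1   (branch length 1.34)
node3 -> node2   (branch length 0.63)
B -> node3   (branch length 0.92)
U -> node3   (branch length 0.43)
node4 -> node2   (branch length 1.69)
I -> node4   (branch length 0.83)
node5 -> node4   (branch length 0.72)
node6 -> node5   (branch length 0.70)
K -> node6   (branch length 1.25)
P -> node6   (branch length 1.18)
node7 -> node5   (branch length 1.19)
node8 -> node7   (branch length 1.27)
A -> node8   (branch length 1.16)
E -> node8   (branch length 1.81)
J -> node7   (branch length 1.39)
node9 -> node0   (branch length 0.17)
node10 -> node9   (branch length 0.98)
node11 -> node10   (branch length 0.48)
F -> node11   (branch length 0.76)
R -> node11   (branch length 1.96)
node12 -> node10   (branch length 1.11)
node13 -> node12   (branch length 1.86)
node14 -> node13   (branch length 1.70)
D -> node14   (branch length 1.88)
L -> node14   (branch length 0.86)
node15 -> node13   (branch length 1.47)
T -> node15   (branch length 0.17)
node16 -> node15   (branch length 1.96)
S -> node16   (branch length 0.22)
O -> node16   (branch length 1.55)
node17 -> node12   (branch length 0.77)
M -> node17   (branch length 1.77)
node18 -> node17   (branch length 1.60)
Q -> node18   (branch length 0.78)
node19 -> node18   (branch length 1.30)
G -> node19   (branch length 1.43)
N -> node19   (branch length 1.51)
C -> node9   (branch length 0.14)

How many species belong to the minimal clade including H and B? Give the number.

The MRCA of H and B is the node subtending (H,((B,U),(I,((K,P),((A,E),J))))).
That clade contains 9 terminal taxa: A, B, E, H, I, J, K, P, U.

9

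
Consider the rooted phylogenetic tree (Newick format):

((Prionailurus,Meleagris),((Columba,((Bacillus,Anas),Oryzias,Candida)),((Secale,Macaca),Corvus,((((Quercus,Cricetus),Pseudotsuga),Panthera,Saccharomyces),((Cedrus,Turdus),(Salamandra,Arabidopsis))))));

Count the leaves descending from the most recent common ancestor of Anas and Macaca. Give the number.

17

The MRCA of Anas and Macaca is the node subtending ((Columba,((Bacillus,Anas),Oryzias,Candida)),((Secale,Macaca),Corvus,((((Quercus,Cricetus),Pseudotsuga),Panthera,Saccharomyces),((Cedrus,Turdus),(Salamandra,Arabidopsis))))).
That clade contains 17 terminal taxa: Anas, Arabidopsis, Bacillus, Candida, Cedrus, Columba, Corvus, Cricetus, Macaca, Oryzias, Panthera, Pseudotsuga, Quercus, Saccharomyces, Salamandra, Secale, Turdus.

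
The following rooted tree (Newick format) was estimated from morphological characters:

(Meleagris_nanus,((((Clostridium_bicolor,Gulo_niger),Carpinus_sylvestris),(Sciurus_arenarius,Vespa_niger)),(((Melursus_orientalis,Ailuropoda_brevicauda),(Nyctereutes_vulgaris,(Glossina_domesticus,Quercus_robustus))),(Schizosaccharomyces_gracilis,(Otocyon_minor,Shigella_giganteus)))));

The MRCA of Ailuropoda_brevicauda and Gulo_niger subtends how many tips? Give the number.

The MRCA of Ailuropoda_brevicauda and Gulo_niger is the node subtending ((((Clostridium_bicolor,Gulo_niger),Carpinus_sylvestris),(Sciurus_arenarius,Vespa_niger)),(((Melursus_orientalis,Ailuropoda_brevicauda),(Nyctereutes_vulgaris,(Glossina_domesticus,Quercus_robustus))),(Schizosaccharomyces_gracilis,(Otocyon_minor,Shigella_giganteus)))).
That clade contains 13 terminal taxa: Ailuropoda_brevicauda, Carpinus_sylvestris, Clostridium_bicolor, Glossina_domesticus, Gulo_niger, Melursus_orientalis, Nyctereutes_vulgaris, Otocyon_minor, Quercus_robustus, Schizosaccharomyces_gracilis, Sciurus_arenarius, Shigella_giganteus, Vespa_niger.

13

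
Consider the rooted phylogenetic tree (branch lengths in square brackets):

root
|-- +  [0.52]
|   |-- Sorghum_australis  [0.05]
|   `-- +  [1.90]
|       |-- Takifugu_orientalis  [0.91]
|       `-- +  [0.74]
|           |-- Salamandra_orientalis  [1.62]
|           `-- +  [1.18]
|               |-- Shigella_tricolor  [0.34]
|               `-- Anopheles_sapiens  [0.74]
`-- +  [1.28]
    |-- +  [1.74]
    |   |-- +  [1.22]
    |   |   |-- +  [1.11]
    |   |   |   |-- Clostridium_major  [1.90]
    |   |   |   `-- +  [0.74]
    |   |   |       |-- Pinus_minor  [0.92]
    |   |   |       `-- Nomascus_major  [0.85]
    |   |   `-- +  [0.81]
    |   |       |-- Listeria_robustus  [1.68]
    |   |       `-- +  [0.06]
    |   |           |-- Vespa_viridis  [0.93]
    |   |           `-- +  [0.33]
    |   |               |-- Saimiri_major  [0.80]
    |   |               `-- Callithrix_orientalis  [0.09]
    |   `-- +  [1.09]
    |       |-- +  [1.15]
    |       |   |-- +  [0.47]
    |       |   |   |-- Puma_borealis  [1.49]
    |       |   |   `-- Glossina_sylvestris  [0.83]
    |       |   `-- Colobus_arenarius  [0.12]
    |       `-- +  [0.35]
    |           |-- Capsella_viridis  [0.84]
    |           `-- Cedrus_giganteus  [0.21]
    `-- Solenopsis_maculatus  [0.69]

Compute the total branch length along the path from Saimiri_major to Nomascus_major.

4.70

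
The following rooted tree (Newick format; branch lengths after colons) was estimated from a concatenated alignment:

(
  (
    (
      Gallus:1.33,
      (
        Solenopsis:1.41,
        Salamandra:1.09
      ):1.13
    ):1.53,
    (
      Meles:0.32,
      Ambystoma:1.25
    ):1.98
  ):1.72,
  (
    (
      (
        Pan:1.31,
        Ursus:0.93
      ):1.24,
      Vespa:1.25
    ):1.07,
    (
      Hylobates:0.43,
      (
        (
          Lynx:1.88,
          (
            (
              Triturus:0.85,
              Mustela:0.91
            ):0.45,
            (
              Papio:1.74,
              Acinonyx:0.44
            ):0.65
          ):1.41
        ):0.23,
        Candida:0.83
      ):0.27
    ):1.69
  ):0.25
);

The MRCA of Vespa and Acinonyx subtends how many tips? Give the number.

10

The MRCA of Vespa and Acinonyx is the node subtending (((Pan,Ursus),Vespa),(Hylobates,((Lynx,((Triturus,Mustela),(Papio,Acinonyx))),Candida))).
That clade contains 10 terminal taxa: Acinonyx, Candida, Hylobates, Lynx, Mustela, Pan, Papio, Triturus, Ursus, Vespa.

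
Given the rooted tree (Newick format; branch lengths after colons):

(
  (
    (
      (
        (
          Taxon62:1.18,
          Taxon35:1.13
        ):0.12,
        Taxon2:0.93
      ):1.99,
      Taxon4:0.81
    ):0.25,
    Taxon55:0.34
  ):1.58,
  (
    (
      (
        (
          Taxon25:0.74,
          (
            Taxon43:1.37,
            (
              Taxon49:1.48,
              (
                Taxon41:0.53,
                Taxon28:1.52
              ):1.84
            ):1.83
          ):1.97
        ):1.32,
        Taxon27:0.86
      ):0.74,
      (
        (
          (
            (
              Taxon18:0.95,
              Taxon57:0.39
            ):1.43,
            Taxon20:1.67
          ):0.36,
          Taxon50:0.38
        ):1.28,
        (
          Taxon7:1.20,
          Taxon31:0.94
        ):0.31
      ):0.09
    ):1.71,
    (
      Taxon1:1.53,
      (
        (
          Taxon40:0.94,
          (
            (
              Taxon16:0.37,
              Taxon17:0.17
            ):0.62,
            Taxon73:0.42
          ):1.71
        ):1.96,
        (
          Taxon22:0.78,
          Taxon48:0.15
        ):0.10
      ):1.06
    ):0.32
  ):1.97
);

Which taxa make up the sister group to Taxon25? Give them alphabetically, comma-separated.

Taxon28, Taxon41, Taxon43, Taxon49

Taxon25 attaches to the tree at the node subtending (Taxon25,(Taxon43,(Taxon49,(Taxon41,Taxon28)))).
The other lineage descending from that same node — the sister group — is (Taxon43,(Taxon49,(Taxon41,Taxon28))); its 4 tips in alphabetical order are the answer.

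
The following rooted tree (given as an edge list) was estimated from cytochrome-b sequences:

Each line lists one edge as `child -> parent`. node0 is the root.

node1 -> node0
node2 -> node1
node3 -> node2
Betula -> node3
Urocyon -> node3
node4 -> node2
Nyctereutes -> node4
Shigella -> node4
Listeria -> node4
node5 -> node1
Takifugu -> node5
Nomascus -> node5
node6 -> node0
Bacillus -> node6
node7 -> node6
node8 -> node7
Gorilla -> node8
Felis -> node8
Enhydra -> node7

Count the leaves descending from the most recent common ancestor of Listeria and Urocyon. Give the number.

5

The MRCA of Listeria and Urocyon is the node subtending ((Betula,Urocyon),(Nyctereutes,Shigella,Listeria)).
That clade contains 5 terminal taxa: Betula, Listeria, Nyctereutes, Shigella, Urocyon.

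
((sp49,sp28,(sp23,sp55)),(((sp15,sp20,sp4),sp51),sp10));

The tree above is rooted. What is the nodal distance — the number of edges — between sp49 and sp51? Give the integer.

5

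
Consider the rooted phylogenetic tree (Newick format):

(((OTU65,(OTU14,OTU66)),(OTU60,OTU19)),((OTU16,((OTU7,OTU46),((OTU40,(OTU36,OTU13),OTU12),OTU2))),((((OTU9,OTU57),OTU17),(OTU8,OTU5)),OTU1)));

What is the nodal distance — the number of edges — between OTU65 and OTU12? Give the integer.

The MRCA of OTU65 and OTU12 is the root of the tree.
From OTU65 up to that node: 3 branches. From OTU12 up to the same node: 6 branches. Total: 3 + 6 = 9.

9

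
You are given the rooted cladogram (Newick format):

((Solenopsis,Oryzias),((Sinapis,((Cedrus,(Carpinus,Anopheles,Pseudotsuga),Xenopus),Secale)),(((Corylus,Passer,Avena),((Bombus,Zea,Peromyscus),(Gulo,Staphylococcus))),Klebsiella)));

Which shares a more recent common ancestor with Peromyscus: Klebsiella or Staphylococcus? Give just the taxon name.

Staphylococcus

The MRCA of Peromyscus and Staphylococcus subtends ((Bombus,Zea,Peromyscus),(Gulo,Staphylococcus)) (5 taxa).
The MRCA of Peromyscus and Klebsiella subtends (((Corylus,Passer,Avena),((Bombus,Zea,Peromyscus),(Gulo,Staphylococcus))),Klebsiella) (9 taxa).
The first is nested inside the second, so Peromyscus shares a more recent common ancestor with Staphylococcus.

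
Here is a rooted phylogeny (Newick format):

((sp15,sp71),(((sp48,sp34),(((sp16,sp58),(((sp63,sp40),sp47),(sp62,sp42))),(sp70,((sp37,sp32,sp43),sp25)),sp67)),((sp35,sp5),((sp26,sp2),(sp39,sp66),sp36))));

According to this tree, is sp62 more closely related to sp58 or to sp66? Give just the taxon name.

The MRCA of sp62 and sp58 subtends ((sp16,sp58),(((sp63,sp40),sp47),(sp62,sp42))) (7 taxa).
The MRCA of sp62 and sp66 subtends (((sp48,sp34),(((sp16,sp58),(((sp63,sp40),sp47),(sp62,sp42))),(sp70,((sp37,sp32,sp43),sp25)),sp67)),((sp35,sp5),((sp26,sp2),(sp39,sp66),sp36))) (22 taxa).
The first is nested inside the second, so sp62 shares a more recent common ancestor with sp58.

sp58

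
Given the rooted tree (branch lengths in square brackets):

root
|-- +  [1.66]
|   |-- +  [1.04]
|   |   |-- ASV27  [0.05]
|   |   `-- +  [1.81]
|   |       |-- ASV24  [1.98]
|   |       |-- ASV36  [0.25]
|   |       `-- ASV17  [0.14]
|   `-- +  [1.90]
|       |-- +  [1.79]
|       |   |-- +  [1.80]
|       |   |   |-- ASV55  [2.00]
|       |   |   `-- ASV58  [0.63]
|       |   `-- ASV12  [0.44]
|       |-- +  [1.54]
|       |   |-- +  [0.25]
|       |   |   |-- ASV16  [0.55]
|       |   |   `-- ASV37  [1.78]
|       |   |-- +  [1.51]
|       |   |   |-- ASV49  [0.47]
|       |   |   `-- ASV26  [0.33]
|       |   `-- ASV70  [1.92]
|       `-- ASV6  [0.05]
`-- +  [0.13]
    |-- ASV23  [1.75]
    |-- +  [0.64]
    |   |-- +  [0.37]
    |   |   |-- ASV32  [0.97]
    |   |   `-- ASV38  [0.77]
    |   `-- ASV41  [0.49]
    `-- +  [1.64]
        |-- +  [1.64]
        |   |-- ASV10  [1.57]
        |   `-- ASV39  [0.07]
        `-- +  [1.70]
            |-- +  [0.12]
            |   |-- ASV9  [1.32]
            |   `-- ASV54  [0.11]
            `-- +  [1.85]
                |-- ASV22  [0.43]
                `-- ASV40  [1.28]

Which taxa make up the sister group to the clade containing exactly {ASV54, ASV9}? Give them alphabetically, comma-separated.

The clade containing exactly {ASV54, ASV9} attaches to the tree at the node subtending ((ASV9,ASV54),(ASV22,ASV40)).
The other lineage descending from that same node — the sister group — is (ASV22,ASV40); its 2 tips in alphabetical order are the answer.

ASV22, ASV40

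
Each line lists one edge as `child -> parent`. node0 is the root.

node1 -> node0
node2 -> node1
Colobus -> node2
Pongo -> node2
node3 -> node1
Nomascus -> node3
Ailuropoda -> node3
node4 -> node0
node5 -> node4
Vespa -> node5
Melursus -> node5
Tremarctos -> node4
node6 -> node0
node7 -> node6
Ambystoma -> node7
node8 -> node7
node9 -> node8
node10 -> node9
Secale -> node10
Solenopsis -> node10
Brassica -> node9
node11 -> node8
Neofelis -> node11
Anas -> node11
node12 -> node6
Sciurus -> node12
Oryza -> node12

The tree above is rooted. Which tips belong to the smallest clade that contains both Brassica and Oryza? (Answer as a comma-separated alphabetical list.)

Tracing Brassica: it sits inside ((Secale,Solenopsis),Brassica).
Tracing Oryza: it sits inside (Sciurus,Oryza).
The smallest clade enclosing both is ((Ambystoma,(((Secale,Solenopsis),Brassica),(Neofelis,Anas))),(Sciurus,Oryza)); the answer is its 8 terminal taxa in alphabetical order.

Ambystoma, Anas, Brassica, Neofelis, Oryza, Sciurus, Secale, Solenopsis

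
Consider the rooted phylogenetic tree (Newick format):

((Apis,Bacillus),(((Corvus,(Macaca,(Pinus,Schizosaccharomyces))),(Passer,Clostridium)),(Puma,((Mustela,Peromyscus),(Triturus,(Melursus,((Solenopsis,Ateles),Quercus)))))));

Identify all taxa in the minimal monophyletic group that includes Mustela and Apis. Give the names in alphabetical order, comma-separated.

Apis, Ateles, Bacillus, Clostridium, Corvus, Macaca, Melursus, Mustela, Passer, Peromyscus, Pinus, Puma, Quercus, Schizosaccharomyces, Solenopsis, Triturus

Tracing Mustela: it sits inside (Mustela,Peromyscus).
Tracing Apis: it sits inside (Apis,Bacillus).
The smallest clade enclosing both is the whole tree (their MRCA is the root), so the answer is all 16 tips in alphabetical order.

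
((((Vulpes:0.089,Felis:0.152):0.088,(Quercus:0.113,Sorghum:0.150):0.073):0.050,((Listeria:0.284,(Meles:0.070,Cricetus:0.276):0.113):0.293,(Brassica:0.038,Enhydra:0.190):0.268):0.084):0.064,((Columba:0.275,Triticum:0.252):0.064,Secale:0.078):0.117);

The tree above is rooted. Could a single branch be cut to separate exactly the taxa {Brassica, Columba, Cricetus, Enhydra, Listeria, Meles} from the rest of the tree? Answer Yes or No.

No

The MRCA of the listed taxa is the root, so the smallest clade containing them is the whole tree.
That clade also contains Felis, Quercus, Secale, Sorghum, Triticum, Vulpes, which are not in the proposed group, so the group is not monophyletic.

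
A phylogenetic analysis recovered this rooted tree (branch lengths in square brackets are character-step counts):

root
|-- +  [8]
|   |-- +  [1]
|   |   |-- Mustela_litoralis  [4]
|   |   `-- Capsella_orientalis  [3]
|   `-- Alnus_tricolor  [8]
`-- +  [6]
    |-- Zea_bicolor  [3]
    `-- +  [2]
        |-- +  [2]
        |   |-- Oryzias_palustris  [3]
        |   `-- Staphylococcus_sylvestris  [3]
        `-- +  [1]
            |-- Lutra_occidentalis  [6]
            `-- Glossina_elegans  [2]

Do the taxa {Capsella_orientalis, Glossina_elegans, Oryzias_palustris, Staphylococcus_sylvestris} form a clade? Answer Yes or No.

The MRCA of the listed taxa is the root, so the smallest clade containing them is the whole tree.
That clade also contains Alnus_tricolor, Lutra_occidentalis, Mustela_litoralis, Zea_bicolor, which are not in the proposed group, so the group is not monophyletic.

No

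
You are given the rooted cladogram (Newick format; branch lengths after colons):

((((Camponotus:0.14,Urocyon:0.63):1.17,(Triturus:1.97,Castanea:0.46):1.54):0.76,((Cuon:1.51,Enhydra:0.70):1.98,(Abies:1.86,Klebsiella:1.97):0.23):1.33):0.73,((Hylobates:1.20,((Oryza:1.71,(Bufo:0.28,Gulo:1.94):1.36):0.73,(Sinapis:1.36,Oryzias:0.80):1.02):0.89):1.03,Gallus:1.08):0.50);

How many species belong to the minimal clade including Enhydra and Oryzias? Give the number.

15

The MRCA of Enhydra and Oryzias is the root, so the clade is the entire tree.
That clade contains 15 terminal taxa: Abies, Bufo, Camponotus, Castanea, Cuon, Enhydra, Gallus, Gulo, Hylobates, Klebsiella, Oryza, Oryzias, Sinapis, Triturus, Urocyon.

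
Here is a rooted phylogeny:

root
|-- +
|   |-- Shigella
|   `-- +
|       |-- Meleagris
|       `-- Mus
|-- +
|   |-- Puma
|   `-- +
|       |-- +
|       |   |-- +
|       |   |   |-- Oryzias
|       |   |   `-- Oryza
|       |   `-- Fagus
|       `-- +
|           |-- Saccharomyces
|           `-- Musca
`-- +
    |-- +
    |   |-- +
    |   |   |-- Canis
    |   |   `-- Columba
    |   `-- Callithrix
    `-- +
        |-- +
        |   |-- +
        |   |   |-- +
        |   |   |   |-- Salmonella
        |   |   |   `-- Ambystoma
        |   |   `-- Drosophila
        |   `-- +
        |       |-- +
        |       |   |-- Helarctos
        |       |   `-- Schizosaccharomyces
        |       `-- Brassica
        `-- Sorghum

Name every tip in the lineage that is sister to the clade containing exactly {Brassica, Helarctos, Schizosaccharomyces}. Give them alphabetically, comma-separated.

The clade containing exactly {Brassica, Helarctos, Schizosaccharomyces} attaches to the tree at the node subtending (((Salmonella,Ambystoma),Drosophila),((Helarctos,Schizosaccharomyces),Brassica)).
The other lineage descending from that same node — the sister group — is ((Salmonella,Ambystoma),Drosophila); its 3 tips in alphabetical order are the answer.

Ambystoma, Drosophila, Salmonella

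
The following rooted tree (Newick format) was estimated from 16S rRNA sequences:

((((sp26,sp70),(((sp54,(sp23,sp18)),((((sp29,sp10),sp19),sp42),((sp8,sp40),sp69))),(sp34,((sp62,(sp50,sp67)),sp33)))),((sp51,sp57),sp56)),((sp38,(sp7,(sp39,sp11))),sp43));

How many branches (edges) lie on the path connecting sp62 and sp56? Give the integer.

8

The MRCA of sp62 and sp56 is the node subtending (((sp26,sp70),(((sp54,(sp23,sp18)),((((sp29,sp10),sp19),sp42),((sp8,sp40),sp69))),(sp34,((sp62,(sp50,sp67)),sp33)))),((sp51,sp57),sp56)).
From sp62 up to that node: 6 branches. From sp56 up to the same node: 2 branches. Total: 6 + 2 = 8.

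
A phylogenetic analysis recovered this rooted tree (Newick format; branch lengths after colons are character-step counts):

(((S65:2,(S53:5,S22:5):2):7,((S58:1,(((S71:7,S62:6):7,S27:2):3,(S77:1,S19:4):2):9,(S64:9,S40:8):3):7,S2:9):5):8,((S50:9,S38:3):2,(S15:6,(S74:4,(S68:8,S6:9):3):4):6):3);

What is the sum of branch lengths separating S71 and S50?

The path runs S71 → … → MRCA → … → S50; the MRCA is the root of the tree.
Branch lengths along that path: 7 + 7 + 3 + 9 + 7 + 5 + 8 + 3 + 2 + 9 = 60.

60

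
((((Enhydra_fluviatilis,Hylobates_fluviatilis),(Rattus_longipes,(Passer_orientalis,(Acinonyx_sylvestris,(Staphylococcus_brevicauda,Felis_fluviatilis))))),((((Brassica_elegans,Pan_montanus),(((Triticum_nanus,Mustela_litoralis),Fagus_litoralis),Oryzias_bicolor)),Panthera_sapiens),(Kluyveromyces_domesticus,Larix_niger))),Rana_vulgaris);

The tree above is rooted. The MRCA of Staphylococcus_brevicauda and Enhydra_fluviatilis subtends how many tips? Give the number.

7

The MRCA of Staphylococcus_brevicauda and Enhydra_fluviatilis is the node subtending ((Enhydra_fluviatilis,Hylobates_fluviatilis),(Rattus_longipes,(Passer_orientalis,(Acinonyx_sylvestris,(Staphylococcus_brevicauda,Felis_fluviatilis))))).
That clade contains 7 terminal taxa: Acinonyx_sylvestris, Enhydra_fluviatilis, Felis_fluviatilis, Hylobates_fluviatilis, Passer_orientalis, Rattus_longipes, Staphylococcus_brevicauda.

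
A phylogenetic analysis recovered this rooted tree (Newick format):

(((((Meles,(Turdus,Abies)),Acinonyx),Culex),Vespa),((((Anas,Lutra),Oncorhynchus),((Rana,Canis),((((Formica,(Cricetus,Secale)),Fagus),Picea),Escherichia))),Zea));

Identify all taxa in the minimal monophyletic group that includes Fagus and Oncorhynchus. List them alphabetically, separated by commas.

Anas, Canis, Cricetus, Escherichia, Fagus, Formica, Lutra, Oncorhynchus, Picea, Rana, Secale

Tracing Fagus: it sits inside ((Formica,(Cricetus,Secale)),Fagus).
Tracing Oncorhynchus: it sits inside ((Anas,Lutra),Oncorhynchus).
The smallest clade enclosing both is (((Anas,Lutra),Oncorhynchus),((Rana,Canis),((((Formica,(Cricetus,Secale)),Fagus),Picea),Escherichia))); the answer is its 11 terminal taxa in alphabetical order.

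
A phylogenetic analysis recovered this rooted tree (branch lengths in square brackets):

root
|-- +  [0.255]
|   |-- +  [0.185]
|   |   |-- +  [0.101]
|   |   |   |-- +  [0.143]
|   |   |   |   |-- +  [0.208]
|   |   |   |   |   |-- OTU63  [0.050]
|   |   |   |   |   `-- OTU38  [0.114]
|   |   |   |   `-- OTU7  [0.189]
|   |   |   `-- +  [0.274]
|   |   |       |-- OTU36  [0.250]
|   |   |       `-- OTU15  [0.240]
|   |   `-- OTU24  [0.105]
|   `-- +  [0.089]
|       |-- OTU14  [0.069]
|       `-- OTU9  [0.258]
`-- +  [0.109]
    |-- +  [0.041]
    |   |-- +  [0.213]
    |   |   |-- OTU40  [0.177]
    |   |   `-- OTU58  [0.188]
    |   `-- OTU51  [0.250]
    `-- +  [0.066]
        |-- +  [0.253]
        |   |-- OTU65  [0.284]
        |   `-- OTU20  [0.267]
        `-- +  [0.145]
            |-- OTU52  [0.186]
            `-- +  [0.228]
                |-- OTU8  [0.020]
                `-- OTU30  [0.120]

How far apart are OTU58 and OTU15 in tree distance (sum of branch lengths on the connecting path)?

The path runs OTU58 → … → MRCA → … → OTU15; the MRCA is the root of the tree.
Branch lengths along that path: 0.188 + 0.213 + 0.041 + 0.109 + 0.255 + 0.185 + 0.101 + 0.274 + 0.240 = 1.606.

1.606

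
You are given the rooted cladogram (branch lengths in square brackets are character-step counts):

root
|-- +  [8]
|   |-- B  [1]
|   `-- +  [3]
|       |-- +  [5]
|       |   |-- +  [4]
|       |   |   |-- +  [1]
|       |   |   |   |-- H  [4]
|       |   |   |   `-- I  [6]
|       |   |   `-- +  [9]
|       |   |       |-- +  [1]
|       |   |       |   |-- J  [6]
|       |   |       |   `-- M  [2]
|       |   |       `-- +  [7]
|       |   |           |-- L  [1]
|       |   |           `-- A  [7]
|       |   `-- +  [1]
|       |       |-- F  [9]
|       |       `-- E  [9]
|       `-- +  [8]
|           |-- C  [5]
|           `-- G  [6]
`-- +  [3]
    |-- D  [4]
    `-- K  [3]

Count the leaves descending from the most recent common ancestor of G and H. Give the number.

10

The MRCA of G and H is the node subtending ((((H,I),((J,M),(L,A))),(F,E)),(C,G)).
That clade contains 10 terminal taxa: A, C, E, F, G, H, I, J, L, M.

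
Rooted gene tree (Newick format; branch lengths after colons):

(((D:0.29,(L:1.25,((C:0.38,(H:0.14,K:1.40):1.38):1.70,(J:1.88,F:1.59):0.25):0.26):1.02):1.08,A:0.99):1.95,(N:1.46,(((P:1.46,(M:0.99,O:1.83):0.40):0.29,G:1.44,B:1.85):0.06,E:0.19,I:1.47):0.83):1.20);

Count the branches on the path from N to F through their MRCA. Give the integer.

8

The MRCA of N and F is the root of the tree.
From N up to that node: 2 branches. From F up to the same node: 6 branches. Total: 2 + 6 = 8.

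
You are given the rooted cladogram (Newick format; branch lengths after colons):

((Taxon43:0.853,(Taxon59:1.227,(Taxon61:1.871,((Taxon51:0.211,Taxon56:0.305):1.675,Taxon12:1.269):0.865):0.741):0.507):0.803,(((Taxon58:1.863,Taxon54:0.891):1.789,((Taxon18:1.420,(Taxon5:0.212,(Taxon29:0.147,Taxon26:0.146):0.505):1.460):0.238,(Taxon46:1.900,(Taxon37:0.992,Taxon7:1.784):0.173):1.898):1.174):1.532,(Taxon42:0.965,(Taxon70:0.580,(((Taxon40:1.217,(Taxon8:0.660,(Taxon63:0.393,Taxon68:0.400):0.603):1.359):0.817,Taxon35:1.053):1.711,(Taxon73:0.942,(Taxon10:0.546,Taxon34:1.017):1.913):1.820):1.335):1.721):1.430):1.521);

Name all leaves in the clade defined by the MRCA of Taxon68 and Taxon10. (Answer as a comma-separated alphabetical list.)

Taxon10, Taxon34, Taxon35, Taxon40, Taxon63, Taxon68, Taxon73, Taxon8

Tracing Taxon68: it sits inside (Taxon63,Taxon68).
Tracing Taxon10: it sits inside (Taxon10,Taxon34).
The smallest clade enclosing both is (((Taxon40,(Taxon8,(Taxon63,Taxon68))),Taxon35),(Taxon73,(Taxon10,Taxon34))); the answer is its 8 terminal taxa in alphabetical order.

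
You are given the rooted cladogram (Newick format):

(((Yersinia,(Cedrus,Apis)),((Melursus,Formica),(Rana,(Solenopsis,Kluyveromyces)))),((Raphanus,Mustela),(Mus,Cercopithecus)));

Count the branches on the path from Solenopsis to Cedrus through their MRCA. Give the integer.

7

The MRCA of Solenopsis and Cedrus is the node subtending ((Yersinia,(Cedrus,Apis)),((Melursus,Formica),(Rana,(Solenopsis,Kluyveromyces)))).
From Solenopsis up to that node: 4 branches. From Cedrus up to the same node: 3 branches. Total: 4 + 3 = 7.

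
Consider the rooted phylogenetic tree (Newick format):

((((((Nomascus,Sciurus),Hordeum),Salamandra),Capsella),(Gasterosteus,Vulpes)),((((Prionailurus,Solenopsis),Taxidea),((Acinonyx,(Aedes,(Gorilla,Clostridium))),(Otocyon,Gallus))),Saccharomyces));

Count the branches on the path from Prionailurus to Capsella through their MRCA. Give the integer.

8

The MRCA of Prionailurus and Capsella is the root of the tree.
From Prionailurus up to that node: 5 branches. From Capsella up to the same node: 3 branches. Total: 5 + 3 = 8.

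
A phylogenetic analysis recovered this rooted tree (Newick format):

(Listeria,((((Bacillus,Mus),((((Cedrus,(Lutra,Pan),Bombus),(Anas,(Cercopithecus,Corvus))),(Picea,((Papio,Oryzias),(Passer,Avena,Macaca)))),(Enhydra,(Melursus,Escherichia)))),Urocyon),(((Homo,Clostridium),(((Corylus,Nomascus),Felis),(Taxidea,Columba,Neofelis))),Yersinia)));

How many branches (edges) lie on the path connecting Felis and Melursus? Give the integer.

11

The MRCA of Felis and Melursus is the node subtending ((((Bacillus,Mus),((((Cedrus,(Lutra,Pan),Bombus),(Anas,(Cercopithecus,Corvus))),(Picea,((Papio,Oryzias),(Passer,Avena,Macaca)))),(Enhydra,(Melursus,Escherichia)))),Urocyon),(((Homo,Clostridium),(((Corylus,Nomascus),Felis),(Taxidea,Columba,Neofelis))),Yersinia)).
From Felis up to that node: 5 branches. From Melursus up to the same node: 6 branches. Total: 5 + 6 = 11.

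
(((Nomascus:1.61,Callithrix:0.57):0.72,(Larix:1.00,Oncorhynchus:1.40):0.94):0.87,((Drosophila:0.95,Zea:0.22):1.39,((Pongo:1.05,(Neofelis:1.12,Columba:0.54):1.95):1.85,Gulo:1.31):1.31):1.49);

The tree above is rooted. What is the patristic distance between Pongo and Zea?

5.82

The path runs Pongo → … → MRCA → … → Zea; the MRCA is the node subtending ((Drosophila,Zea),((Pongo,(Neofelis,Columba)),Gulo)).
Branch lengths along that path: 1.05 + 1.85 + 1.31 + 1.39 + 0.22 = 5.82.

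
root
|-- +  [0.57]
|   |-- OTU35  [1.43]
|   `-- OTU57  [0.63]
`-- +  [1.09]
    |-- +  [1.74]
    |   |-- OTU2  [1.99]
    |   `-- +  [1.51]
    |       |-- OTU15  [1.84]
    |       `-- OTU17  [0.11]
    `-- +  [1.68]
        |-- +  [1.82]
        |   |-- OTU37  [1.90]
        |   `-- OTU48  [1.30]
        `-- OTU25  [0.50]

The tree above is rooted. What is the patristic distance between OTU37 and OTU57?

The path runs OTU37 → … → MRCA → … → OTU57; the MRCA is the root of the tree.
Branch lengths along that path: 1.90 + 1.82 + 1.68 + 1.09 + 0.57 + 0.63 = 7.69.

7.69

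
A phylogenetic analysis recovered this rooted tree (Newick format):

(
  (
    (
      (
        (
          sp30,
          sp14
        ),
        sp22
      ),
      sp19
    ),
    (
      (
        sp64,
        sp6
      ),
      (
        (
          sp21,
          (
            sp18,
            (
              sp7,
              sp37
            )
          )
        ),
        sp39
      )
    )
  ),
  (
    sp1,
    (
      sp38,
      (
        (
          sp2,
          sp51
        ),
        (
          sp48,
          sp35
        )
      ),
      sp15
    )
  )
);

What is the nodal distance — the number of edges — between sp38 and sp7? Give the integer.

10

The MRCA of sp38 and sp7 is the root of the tree.
From sp38 up to that node: 3 branches. From sp7 up to the same node: 7 branches. Total: 3 + 7 = 10.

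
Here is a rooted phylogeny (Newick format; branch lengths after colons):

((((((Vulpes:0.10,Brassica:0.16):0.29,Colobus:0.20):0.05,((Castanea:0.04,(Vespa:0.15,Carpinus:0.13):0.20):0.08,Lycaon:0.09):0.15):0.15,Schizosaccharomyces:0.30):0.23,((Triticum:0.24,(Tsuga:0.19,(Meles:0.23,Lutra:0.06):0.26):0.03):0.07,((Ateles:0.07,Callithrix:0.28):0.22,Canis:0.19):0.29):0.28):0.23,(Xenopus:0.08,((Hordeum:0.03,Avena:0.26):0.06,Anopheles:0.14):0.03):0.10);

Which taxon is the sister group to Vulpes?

Brassica

Vulpes attaches to the tree at the node subtending (Vulpes,Brassica).
The other lineage descending from that same node — the sister group — is the single tip Brassica.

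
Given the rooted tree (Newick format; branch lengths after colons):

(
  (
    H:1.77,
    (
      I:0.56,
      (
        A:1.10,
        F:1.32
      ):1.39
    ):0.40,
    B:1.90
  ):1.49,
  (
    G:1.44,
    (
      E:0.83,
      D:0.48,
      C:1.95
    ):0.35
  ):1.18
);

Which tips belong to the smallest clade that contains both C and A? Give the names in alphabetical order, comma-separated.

Tracing C: it sits inside (E,D,C).
Tracing A: it sits inside (A,F).
The smallest clade enclosing both is the whole tree (their MRCA is the root), so the answer is all 9 tips in alphabetical order.

A, B, C, D, E, F, G, H, I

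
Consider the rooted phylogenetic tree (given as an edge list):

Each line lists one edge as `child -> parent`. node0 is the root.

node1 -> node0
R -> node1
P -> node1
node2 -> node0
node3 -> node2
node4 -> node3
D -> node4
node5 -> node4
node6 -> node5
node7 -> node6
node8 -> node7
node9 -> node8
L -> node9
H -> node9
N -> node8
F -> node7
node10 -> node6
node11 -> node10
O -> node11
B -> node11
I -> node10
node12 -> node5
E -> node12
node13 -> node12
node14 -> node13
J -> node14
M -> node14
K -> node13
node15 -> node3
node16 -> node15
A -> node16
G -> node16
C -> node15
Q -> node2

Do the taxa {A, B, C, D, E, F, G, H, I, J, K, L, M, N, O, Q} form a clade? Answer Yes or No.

Yes

The most recent common ancestor of these taxa subtends (((D,(((((L,H),N),F),((O,B),I)),(E,((J,M),K)))),((A,G),C)),Q).
That clade has exactly 16 tips — every listed taxon and nothing else — so the group is monophyletic.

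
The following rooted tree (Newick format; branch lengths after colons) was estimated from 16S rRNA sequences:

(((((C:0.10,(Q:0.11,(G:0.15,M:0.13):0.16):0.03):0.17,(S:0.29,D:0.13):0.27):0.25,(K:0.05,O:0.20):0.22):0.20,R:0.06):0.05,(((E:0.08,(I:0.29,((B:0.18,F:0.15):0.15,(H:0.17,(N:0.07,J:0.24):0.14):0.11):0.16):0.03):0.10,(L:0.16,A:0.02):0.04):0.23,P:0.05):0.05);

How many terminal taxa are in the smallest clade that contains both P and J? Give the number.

10

The MRCA of P and J is the node subtending (((E,(I,((B,F),(H,(N,J))))),(L,A)),P).
That clade contains 10 terminal taxa: A, B, E, F, H, I, J, L, N, P.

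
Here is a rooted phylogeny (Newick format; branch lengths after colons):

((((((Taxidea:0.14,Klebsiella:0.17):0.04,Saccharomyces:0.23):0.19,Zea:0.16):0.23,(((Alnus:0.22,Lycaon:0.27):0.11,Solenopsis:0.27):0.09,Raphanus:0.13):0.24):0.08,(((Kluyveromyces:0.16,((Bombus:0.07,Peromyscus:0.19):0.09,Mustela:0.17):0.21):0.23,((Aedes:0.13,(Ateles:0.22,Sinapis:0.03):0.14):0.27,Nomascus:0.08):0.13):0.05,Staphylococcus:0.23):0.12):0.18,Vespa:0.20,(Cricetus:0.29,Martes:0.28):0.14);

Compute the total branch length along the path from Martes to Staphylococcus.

The path runs Martes → … → MRCA → … → Staphylococcus; the MRCA is the root of the tree.
Branch lengths along that path: 0.28 + 0.14 + 0.18 + 0.12 + 0.23 = 0.95.

0.95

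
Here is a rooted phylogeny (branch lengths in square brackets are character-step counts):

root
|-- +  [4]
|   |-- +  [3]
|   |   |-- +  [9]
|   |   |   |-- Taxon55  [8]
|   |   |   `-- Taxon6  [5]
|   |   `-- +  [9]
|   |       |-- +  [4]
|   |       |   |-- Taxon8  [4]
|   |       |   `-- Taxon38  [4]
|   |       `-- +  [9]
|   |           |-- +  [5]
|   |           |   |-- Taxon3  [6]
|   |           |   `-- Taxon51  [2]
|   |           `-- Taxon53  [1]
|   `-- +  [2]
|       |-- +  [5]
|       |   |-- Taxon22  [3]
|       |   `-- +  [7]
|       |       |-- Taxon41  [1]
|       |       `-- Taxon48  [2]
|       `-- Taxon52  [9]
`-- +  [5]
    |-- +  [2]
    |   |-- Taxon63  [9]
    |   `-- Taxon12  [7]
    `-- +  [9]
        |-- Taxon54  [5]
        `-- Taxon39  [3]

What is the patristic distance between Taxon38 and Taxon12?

38

The path runs Taxon38 → … → MRCA → … → Taxon12; the MRCA is the root of the tree.
Branch lengths along that path: 4 + 4 + 9 + 3 + 4 + 5 + 2 + 7 = 38.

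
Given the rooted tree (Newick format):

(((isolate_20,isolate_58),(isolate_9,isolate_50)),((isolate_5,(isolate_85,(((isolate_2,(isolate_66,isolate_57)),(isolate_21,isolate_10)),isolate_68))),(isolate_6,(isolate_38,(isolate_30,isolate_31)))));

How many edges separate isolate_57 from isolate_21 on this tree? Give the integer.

The MRCA of isolate_57 and isolate_21 is the node subtending ((isolate_2,(isolate_66,isolate_57)),(isolate_21,isolate_10)).
From isolate_57 up to that node: 3 branches. From isolate_21 up to the same node: 2 branches. Total: 3 + 2 = 5.

5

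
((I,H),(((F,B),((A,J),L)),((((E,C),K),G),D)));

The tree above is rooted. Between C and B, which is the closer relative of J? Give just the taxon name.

The MRCA of J and B subtends ((F,B),((A,J),L)) (5 taxa).
The MRCA of J and C subtends (((F,B),((A,J),L)),((((E,C),K),G),D)) (10 taxa).
The first is nested inside the second, so J shares a more recent common ancestor with B.

B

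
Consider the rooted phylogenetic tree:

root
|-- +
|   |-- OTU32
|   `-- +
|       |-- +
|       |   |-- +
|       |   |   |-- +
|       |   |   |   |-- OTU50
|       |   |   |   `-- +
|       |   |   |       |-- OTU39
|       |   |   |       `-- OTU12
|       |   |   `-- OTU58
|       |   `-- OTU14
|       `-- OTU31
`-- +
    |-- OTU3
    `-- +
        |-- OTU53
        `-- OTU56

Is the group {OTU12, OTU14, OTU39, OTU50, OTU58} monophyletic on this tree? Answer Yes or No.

The most recent common ancestor of these taxa subtends (((OTU50,(OTU39,OTU12)),OTU58),OTU14).
That clade has exactly 5 tips — every listed taxon and nothing else — so the group is monophyletic.

Yes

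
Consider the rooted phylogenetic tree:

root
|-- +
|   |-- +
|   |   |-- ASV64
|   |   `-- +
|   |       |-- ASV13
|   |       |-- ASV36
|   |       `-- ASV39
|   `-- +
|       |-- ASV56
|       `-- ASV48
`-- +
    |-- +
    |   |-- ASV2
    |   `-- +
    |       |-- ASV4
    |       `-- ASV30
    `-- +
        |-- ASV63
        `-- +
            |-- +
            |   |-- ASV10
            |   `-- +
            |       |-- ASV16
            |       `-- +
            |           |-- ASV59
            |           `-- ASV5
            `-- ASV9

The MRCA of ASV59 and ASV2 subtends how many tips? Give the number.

The MRCA of ASV59 and ASV2 is the node subtending ((ASV2,(ASV4,ASV30)),(ASV63,((ASV10,(ASV16,(ASV59,ASV5))),ASV9))).
That clade contains 9 terminal taxa: ASV10, ASV16, ASV2, ASV30, ASV4, ASV5, ASV59, ASV63, ASV9.

9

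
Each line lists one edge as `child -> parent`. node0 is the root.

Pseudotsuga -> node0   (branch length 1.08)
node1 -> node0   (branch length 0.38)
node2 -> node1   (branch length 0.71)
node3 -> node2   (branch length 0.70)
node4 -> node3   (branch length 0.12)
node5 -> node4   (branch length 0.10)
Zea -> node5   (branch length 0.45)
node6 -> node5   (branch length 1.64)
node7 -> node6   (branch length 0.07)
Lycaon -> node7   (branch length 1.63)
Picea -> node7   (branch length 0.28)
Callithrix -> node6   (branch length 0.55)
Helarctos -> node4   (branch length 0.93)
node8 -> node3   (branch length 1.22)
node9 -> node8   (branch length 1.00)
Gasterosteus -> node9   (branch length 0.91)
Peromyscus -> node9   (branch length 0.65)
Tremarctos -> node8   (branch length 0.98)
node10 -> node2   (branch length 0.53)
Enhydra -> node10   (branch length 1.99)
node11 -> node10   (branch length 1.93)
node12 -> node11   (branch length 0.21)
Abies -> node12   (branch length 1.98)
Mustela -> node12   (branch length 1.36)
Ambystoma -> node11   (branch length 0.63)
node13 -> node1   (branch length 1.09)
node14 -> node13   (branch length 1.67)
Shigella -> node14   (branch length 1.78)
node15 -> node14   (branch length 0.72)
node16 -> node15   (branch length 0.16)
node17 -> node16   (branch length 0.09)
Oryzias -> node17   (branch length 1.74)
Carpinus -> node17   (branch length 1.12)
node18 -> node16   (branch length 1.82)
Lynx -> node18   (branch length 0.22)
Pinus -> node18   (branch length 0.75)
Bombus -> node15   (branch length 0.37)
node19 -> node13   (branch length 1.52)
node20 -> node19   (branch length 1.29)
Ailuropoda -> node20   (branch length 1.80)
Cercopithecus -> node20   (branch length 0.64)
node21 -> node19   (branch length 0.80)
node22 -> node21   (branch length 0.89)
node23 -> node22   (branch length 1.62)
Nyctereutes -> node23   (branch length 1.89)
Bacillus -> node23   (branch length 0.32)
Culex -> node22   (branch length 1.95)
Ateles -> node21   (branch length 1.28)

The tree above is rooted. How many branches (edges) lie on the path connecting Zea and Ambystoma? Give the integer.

The MRCA of Zea and Ambystoma is the node subtending ((((Zea,((Lycaon,Picea),Callithrix)),Helarctos),((Gasterosteus,Peromyscus),Tremarctos)),(Enhydra,((Abies,Mustela),Ambystoma))).
From Zea up to that node: 4 branches. From Ambystoma up to the same node: 3 branches. Total: 4 + 3 = 7.

7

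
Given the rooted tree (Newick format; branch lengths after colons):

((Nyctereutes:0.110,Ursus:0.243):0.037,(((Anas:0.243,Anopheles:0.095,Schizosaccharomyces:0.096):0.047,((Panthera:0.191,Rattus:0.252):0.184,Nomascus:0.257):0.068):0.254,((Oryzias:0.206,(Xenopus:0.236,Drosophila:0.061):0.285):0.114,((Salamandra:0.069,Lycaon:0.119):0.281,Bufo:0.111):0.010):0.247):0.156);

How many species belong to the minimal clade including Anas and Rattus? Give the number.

6

The MRCA of Anas and Rattus is the node subtending ((Anas,Anopheles,Schizosaccharomyces),((Panthera,Rattus),Nomascus)).
That clade contains 6 terminal taxa: Anas, Anopheles, Nomascus, Panthera, Rattus, Schizosaccharomyces.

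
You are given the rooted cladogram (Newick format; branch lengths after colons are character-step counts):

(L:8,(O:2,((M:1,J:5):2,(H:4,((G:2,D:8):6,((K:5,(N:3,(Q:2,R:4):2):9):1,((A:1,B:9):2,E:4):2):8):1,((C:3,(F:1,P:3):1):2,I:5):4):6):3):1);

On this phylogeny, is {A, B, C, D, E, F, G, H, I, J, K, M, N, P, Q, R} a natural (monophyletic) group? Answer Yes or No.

Yes

The most recent common ancestor of these taxa subtends ((M,J),(H,((G,D),((K,(N,(Q,R))),((A,B),E))),((C,(F,P)),I))).
That clade has exactly 16 tips — every listed taxon and nothing else — so the group is monophyletic.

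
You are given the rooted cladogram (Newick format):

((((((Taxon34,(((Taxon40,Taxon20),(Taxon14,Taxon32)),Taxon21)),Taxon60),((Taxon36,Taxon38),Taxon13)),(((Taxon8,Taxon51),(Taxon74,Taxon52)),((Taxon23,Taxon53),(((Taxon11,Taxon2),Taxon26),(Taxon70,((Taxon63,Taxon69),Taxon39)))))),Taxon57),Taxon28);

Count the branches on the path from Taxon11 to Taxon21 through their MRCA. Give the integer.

The MRCA of Taxon11 and Taxon21 is the node subtending ((((Taxon34,(((Taxon40,Taxon20),(Taxon14,Taxon32)),Taxon21)),Taxon60),((Taxon36,Taxon38),Taxon13)),(((Taxon8,Taxon51),(Taxon74,Taxon52)),((Taxon23,Taxon53),(((Taxon11,Taxon2),Taxon26),(Taxon70,((Taxon63,Taxon69),Taxon39)))))).
From Taxon11 up to that node: 6 branches. From Taxon21 up to the same node: 5 branches. Total: 6 + 5 = 11.

11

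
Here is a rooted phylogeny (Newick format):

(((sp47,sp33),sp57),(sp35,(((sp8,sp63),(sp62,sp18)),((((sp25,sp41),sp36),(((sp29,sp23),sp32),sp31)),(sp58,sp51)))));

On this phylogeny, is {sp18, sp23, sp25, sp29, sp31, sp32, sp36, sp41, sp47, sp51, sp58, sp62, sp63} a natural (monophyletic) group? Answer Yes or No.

The MRCA of the listed taxa is the root, so the smallest clade containing them is the whole tree.
That clade also contains sp33, sp35, sp57, sp8, which are not in the proposed group, so the group is not monophyletic.

No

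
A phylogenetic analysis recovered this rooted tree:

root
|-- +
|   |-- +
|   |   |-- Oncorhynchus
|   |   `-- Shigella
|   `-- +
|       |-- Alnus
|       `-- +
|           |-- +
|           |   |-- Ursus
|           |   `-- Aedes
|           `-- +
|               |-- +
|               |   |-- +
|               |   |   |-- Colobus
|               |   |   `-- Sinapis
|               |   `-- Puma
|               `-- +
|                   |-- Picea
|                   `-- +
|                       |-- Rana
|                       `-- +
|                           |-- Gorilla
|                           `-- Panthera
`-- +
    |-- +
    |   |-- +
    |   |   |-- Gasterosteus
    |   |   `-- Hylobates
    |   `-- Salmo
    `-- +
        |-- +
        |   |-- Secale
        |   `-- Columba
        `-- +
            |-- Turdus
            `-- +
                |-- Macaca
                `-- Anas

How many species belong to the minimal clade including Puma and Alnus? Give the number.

10

The MRCA of Puma and Alnus is the node subtending (Alnus,((Ursus,Aedes),(((Colobus,Sinapis),Puma),(Picea,(Rana,(Gorilla,Panthera)))))).
That clade contains 10 terminal taxa: Aedes, Alnus, Colobus, Gorilla, Panthera, Picea, Puma, Rana, Sinapis, Ursus.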